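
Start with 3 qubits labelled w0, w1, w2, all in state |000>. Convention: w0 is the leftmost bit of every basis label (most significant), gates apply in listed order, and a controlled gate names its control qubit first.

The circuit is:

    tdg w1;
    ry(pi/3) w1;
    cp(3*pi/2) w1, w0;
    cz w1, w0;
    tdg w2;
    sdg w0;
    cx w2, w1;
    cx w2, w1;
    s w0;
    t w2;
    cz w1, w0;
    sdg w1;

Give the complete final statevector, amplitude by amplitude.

After the circuit, the state carries amplitude sqrt(3)/2 on |000>, -I/2 on |010>, and 0 on every other basis state. Key observation: the block from step 4 through step 11 cancels to the identity and can be dropped.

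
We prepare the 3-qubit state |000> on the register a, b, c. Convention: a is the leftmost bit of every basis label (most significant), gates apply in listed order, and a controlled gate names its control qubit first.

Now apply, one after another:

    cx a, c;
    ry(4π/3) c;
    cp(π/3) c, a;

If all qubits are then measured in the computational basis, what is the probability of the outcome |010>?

Outcome |010> occurs with probability 0.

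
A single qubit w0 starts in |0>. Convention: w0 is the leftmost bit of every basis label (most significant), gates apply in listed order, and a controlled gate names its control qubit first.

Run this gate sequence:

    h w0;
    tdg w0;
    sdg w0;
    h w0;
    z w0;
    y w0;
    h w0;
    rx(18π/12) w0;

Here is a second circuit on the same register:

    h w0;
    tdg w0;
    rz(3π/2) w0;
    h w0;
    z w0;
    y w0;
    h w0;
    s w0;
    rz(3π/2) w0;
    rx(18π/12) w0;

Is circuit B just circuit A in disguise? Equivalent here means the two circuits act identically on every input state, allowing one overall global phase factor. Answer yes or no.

Yes: on every input state the two circuits agree up to one overall phase factor.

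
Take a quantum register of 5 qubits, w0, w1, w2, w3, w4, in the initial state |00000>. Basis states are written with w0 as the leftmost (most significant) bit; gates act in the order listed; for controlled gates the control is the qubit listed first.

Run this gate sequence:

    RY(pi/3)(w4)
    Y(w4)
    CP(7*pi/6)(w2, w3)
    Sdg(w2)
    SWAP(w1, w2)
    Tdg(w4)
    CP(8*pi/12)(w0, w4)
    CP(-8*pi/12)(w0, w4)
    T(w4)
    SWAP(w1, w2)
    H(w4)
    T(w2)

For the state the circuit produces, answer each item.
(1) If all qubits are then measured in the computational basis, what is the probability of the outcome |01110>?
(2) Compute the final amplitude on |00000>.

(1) The probability of measuring |01110> is 0. Key observation: gates 5-10 undo each other exactly, leaving only the rest of the circuit to track.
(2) The final state's coefficient on |00000> equals I*(-sqrt(2) + sqrt(6))/4.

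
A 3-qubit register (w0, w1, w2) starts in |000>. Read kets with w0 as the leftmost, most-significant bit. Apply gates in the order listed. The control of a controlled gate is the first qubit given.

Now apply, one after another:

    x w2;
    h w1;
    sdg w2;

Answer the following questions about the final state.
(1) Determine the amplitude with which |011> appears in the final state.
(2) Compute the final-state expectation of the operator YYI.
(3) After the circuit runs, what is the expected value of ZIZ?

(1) |011> carries amplitude -sqrt(2)*I/2 in the final state.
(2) The expectation value of YYI is 0.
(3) In the final state, ZIZ has expectation -1.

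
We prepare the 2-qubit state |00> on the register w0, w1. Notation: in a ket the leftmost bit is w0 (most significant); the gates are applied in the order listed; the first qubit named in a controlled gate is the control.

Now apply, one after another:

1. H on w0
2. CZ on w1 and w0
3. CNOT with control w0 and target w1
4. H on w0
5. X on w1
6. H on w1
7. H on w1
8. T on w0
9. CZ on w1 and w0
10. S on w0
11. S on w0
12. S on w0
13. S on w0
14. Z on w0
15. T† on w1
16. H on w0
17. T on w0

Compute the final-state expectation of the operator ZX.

The expectation value of ZX is 1/2.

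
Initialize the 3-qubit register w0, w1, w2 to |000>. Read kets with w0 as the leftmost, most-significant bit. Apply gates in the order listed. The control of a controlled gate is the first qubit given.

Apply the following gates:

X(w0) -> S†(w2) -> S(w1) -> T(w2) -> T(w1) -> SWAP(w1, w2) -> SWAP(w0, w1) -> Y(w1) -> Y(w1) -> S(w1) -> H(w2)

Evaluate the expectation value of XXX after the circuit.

The expectation value of XXX is 0.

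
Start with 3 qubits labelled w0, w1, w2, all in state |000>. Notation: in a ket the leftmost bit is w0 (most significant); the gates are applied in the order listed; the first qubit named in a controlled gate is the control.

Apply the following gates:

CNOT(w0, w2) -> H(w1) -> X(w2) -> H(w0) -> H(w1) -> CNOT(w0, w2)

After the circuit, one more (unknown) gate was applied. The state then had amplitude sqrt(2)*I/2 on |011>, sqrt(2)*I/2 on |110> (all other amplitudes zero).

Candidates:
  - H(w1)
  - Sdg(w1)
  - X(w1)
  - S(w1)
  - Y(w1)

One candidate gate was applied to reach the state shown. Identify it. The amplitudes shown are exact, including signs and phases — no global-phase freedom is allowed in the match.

The applied gate was Y(w1).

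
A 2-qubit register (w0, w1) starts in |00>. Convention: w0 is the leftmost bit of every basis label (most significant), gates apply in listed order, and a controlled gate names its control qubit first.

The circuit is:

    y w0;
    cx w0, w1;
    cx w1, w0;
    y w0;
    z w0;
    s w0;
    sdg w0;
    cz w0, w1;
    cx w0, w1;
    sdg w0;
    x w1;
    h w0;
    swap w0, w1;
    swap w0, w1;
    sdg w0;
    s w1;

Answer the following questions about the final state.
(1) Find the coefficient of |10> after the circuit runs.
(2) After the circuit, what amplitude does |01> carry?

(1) |10> carries amplitude 0 in the final state.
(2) |01> carries amplitude -sqrt(2)/2 in the final state.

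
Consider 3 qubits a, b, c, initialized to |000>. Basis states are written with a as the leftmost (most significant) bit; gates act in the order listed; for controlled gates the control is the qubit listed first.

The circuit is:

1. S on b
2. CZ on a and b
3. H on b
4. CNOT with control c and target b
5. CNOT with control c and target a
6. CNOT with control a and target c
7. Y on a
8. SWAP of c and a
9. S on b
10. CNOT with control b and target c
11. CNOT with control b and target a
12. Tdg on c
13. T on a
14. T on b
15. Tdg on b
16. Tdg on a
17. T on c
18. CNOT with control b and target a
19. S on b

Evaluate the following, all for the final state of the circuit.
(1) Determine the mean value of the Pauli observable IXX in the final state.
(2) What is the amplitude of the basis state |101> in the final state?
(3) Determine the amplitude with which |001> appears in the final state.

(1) The observable IXX averages to -1. Key observation: steps 11-18 multiply out to the identity, so the circuit reduces to the remaining gates.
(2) The final state's coefficient on |101> equals 0.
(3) The final state's coefficient on |001> equals sqrt(2)*I/2.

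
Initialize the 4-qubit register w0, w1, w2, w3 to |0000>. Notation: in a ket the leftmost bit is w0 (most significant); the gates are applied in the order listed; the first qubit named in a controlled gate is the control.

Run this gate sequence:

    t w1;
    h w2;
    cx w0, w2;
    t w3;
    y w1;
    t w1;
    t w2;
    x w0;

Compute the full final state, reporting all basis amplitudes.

The resulting statevector has amplitude sqrt(2)*exp(3*I*pi/4)/2 on |1100>, -sqrt(2)/2 on |1110>, and 0 on every other basis state.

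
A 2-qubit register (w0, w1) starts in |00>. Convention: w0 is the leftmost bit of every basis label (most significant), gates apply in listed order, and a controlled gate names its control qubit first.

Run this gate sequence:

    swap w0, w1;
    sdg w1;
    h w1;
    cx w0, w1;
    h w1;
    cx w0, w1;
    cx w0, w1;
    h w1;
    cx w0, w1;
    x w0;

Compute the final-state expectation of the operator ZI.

In the final state, ZI has expectation -1. Key observation: steps 4-9 multiply out to the identity, so the circuit reduces to the remaining gates.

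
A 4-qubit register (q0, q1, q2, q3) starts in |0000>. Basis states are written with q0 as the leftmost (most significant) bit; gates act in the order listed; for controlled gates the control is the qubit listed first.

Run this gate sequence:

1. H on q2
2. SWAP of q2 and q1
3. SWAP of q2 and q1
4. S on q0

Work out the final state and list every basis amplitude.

After the circuit, the state carries amplitude sqrt(2)/2 on |0000>, sqrt(2)/2 on |0010>, and 0 on every other basis state. Key observation: the block from step 2 through step 3 cancels to the identity and can be dropped.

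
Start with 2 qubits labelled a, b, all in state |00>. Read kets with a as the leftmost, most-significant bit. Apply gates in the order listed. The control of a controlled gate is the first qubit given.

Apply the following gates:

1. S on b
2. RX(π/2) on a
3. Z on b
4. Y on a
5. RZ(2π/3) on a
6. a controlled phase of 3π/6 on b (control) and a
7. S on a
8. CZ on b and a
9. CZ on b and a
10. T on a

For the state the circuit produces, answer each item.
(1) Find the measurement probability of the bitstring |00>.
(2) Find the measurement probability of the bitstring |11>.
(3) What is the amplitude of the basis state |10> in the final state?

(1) Outcome |00> occurs with probability 1/2. Key observation: steps 8-9 multiply out to the identity, so the circuit reduces to the remaining gates.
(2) A full measurement returns |11> with probability 0.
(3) The final state's coefficient on |10> equals -sqrt(2)*exp(7*I*pi/12)/2.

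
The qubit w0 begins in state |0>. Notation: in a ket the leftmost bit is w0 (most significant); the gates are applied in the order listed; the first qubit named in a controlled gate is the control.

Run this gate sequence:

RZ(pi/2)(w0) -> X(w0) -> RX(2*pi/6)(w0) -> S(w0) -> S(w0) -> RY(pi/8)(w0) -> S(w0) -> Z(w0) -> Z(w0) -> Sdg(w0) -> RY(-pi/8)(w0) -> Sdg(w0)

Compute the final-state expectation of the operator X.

In the final state, X has expectation -sqrt(3)/2.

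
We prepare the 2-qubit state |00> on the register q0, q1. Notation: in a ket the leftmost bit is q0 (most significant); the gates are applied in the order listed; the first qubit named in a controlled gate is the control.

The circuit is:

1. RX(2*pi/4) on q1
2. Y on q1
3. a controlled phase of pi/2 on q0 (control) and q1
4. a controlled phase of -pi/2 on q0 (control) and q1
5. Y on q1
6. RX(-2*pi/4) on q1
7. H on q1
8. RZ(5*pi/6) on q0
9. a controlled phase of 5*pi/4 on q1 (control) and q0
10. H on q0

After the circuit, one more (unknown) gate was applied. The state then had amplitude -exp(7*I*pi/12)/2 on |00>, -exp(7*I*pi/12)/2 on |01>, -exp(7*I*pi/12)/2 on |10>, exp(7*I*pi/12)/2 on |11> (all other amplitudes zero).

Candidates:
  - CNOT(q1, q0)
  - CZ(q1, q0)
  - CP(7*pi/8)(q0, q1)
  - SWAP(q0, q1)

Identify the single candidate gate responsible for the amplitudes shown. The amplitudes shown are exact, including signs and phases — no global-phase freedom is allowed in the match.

The unique candidate consistent with the amplitudes is CZ(q1, q0). Key observation: steps 1-6 multiply out to the identity, so the circuit reduces to the remaining gates.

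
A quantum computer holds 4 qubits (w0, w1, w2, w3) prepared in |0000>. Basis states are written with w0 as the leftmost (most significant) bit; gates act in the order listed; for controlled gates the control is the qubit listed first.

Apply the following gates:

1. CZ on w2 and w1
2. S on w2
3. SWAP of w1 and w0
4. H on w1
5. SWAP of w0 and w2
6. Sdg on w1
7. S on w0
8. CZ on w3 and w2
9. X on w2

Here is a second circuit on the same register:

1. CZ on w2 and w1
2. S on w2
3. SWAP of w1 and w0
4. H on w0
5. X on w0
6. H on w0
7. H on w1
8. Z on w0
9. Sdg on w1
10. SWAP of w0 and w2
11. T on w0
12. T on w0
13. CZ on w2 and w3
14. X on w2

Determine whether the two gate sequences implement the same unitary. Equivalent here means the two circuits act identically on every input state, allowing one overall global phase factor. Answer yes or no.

Yes — the two circuits implement the same unitary up to a global phase.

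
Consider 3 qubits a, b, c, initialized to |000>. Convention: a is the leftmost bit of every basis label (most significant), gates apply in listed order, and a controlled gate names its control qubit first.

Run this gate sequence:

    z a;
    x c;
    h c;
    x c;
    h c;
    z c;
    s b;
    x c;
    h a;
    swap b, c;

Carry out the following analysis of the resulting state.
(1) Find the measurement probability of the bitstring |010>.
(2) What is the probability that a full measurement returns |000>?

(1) Outcome |010> occurs with probability 0.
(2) The probability of measuring |000> is 1/2.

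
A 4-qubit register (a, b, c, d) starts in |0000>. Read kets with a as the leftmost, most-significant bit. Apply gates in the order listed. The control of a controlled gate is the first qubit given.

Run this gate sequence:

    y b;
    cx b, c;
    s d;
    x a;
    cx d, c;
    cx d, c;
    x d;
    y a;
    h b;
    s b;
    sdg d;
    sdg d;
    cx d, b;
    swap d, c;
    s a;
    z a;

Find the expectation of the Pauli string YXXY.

The expectation value of YXXY is 0.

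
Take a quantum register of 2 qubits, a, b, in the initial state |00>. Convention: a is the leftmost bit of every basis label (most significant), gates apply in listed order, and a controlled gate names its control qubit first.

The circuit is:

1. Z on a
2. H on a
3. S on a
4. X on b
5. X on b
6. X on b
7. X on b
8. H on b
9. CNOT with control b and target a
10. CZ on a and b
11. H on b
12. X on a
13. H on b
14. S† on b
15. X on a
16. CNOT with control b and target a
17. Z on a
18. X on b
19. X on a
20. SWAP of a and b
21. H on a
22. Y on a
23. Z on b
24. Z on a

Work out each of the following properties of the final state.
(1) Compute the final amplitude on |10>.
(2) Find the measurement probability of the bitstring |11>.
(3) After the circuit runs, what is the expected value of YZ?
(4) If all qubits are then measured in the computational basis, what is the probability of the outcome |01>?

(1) |10> carries amplitude sqrt(2)*(-1 + I)/4 in the final state. Key observation: steps 5-6 multiply out to the identity, so the circuit reduces to the remaining gates.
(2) A full measurement returns |11> with probability 1/4.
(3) In the final state, YZ has expectation 1.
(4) A full measurement returns |01> with probability 1/4.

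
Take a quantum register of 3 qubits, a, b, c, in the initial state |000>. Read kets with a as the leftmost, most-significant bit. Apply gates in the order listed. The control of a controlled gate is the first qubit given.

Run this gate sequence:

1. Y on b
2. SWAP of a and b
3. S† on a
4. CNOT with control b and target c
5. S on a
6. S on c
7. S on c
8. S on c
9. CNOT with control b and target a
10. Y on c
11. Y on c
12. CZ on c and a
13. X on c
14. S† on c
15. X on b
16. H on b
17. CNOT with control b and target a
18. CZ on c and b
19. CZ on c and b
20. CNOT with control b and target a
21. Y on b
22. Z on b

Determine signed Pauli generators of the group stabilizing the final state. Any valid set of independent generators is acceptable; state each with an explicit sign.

The final state is stabilized by the group generated by -IXI, -ZII, -IIZ; other independent generating sets are equally valid. Key observation: gates 17-20 undo each other exactly, leaving only the rest of the circuit to track.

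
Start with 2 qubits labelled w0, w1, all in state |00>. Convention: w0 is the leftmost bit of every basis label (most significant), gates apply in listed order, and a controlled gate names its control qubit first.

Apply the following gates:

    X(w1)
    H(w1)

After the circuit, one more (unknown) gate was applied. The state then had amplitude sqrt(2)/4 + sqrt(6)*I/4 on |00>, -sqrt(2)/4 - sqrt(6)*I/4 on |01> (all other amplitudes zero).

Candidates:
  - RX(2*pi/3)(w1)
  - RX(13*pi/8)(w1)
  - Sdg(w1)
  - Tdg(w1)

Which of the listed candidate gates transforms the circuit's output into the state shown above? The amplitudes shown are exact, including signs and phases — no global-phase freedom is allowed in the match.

The applied gate was RX(2*pi/3)(w1).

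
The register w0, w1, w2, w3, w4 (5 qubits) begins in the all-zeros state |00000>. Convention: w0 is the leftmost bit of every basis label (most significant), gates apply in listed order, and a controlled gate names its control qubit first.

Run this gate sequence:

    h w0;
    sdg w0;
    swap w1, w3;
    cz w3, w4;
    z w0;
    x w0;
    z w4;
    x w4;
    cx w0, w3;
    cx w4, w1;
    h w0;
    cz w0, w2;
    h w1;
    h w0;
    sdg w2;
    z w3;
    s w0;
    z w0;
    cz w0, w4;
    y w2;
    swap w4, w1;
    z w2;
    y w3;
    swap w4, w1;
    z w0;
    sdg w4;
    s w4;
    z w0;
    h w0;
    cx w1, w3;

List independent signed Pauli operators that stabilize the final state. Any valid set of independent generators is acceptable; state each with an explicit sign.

The stabilizer group can be generated by -XZIZI, -ZXIII, +ZIIXI, -IIZII, -IIIIZ, among other valid generating sets. Key observation: the block from step 25 through step 28 cancels to the identity and can be dropped.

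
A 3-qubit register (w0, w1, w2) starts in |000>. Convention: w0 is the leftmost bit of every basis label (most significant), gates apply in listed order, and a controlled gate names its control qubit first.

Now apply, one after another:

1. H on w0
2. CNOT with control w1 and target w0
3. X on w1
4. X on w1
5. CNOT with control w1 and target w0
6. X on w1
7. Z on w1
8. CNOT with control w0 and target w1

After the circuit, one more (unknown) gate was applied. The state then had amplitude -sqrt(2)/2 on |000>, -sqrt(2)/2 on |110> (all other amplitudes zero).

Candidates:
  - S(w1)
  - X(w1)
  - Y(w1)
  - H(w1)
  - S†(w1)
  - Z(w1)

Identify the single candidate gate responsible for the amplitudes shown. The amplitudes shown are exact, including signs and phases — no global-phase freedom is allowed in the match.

It was X(w1) that produced the state shown. Key observation: gates 2-5 undo each other exactly, leaving only the rest of the circuit to track.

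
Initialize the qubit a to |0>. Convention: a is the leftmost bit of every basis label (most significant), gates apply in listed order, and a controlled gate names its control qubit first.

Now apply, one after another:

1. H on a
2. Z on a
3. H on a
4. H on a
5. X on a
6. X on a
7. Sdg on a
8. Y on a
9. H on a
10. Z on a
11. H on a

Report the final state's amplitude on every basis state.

The resulting statevector has amplitude sqrt(2)*I/2 on |0>, sqrt(2)/2 on |1>.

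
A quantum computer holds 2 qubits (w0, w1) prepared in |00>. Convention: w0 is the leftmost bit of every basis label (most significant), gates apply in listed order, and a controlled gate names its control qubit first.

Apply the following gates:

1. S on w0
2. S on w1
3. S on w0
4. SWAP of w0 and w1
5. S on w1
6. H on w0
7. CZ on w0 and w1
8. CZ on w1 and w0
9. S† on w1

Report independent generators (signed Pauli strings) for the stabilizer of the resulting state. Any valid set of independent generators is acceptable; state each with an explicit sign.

The final state is stabilized by the group generated by +XI, +IZ; other independent generating sets are equally valid.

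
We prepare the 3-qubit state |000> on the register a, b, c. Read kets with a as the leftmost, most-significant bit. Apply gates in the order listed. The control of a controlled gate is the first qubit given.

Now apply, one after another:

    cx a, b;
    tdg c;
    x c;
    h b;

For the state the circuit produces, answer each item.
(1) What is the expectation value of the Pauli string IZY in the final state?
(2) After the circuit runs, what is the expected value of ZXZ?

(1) The expectation value of IZY is 0.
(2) The expectation value of ZXZ is -1.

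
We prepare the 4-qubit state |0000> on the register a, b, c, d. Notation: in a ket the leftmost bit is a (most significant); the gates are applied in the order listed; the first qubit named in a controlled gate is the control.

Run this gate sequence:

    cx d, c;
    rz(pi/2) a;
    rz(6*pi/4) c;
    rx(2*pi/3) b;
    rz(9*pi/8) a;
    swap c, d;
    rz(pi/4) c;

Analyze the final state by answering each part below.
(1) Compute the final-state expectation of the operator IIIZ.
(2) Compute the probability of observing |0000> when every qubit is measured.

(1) In the final state, IIIZ has expectation 1.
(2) A full measurement returns |0000> with probability 1/4.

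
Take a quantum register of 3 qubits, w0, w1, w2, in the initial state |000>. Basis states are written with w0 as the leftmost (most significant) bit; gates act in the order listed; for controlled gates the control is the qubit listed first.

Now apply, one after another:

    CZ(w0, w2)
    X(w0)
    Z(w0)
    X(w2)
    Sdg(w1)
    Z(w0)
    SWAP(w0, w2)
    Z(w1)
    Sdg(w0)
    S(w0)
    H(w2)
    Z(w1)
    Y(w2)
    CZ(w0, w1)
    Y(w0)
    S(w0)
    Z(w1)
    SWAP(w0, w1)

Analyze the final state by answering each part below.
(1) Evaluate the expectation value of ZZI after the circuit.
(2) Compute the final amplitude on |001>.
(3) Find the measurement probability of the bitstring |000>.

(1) The expectation value of ZZI is 1.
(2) The final state's coefficient on |001> equals sqrt(2)/2.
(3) Outcome |000> occurs with probability 1/2.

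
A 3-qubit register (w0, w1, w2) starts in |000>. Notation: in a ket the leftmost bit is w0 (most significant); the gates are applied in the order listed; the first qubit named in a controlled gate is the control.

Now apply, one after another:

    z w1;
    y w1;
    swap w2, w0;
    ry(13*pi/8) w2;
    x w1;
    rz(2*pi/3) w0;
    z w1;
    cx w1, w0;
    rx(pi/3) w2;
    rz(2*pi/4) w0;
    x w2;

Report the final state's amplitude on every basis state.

The resulting statevector has amplitude (cos(3*pi/16) - sqrt(3)*I*sin(3*pi/16))*exp(5*I*pi/12)/2 on |000>, (-sin(3*pi/16) + sqrt(3)*I*cos(3*pi/16))*exp(5*I*pi/12)/2 on |001>, and 0 on every other basis state.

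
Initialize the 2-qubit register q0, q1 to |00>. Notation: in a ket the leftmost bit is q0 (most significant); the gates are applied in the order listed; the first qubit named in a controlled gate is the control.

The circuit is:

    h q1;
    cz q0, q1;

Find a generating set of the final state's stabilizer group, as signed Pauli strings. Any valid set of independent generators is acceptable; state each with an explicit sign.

The stabilizer group can be generated by +IX, +ZI, among other valid generating sets.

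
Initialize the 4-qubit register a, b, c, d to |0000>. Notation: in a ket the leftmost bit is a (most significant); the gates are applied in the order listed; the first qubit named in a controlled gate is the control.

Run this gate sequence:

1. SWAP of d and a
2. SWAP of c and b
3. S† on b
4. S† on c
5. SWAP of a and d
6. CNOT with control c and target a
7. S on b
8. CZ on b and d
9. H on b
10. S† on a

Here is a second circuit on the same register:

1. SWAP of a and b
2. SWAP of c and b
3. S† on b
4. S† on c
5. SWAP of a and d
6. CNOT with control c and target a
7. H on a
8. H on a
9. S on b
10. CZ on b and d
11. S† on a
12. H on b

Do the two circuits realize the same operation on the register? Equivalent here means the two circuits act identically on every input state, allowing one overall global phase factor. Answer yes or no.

No — the two circuits implement different unitaries, even allowing a global phase.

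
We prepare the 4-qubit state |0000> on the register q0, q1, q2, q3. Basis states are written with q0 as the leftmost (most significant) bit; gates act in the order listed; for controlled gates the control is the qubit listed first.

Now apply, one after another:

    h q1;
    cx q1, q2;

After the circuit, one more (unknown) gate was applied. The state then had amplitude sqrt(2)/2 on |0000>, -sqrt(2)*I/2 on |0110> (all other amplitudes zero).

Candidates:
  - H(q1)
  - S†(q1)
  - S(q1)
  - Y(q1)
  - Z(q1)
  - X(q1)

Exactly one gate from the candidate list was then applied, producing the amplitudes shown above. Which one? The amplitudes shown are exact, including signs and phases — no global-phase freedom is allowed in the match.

The unique candidate consistent with the amplitudes is S†(q1).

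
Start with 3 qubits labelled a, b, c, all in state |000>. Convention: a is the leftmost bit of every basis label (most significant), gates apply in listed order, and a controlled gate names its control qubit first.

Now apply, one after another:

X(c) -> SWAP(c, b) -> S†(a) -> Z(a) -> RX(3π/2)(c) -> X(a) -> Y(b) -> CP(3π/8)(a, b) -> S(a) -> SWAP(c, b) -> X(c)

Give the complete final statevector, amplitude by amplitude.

The final amplitudes are -sqrt(2)/2 on |101>, -sqrt(2)*I/2 on |111>, and 0 on every other basis state.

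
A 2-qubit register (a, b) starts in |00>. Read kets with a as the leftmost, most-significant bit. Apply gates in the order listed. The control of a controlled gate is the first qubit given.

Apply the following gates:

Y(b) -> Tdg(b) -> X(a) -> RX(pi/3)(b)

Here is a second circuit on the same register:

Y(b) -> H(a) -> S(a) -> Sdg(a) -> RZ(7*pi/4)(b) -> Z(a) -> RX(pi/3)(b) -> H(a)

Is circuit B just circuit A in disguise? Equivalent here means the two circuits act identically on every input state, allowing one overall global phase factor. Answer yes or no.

Yes, they are equivalent — the unitaries differ by at most a global phase.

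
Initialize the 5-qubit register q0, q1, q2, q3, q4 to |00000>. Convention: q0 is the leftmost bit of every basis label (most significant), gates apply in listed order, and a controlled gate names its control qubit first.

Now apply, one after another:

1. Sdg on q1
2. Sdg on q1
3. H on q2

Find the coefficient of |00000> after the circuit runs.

The amplitude on |00000> is sqrt(2)/2.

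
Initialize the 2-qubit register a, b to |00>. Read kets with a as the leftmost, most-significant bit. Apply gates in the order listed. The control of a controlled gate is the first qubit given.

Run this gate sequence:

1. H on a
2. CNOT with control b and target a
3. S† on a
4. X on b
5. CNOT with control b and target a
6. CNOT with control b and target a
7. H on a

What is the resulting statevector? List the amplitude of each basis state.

After the circuit, the state carries amplitude 0 on |00>, 1/2 - I/2 on |01>, 0 on |10>, 1/2 + I/2 on |11>.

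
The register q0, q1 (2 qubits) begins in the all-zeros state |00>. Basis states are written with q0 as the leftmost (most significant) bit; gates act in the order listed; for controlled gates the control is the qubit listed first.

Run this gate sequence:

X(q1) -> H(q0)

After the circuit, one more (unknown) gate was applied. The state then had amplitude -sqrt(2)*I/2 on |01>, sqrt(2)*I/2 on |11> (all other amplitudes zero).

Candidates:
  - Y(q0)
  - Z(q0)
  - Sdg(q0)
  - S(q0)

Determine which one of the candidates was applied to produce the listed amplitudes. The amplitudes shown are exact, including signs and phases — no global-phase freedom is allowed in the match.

The unique candidate consistent with the amplitudes is Y(q0).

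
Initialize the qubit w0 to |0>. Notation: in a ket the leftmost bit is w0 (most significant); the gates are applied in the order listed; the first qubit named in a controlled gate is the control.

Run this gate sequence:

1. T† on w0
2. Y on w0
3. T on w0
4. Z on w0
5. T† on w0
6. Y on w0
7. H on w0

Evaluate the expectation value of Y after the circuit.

In the final state, Y has expectation 0.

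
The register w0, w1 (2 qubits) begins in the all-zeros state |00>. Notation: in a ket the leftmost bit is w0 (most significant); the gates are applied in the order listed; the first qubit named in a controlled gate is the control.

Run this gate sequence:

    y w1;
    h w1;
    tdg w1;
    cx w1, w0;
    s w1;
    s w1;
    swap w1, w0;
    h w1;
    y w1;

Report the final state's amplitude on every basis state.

The final amplitudes are 1/2 on |00>, -1/2 on |01>, exp(3*I*pi/4)/2 on |10>, exp(3*I*pi/4)/2 on |11>.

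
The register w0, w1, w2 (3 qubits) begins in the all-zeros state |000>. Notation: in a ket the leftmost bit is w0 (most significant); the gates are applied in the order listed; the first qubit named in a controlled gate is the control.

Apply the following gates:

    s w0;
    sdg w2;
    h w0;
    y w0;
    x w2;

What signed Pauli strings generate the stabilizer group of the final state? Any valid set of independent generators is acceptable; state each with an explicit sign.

The final state is stabilized by the group generated by -XII, +IZI, -IIZ; other independent generating sets are equally valid.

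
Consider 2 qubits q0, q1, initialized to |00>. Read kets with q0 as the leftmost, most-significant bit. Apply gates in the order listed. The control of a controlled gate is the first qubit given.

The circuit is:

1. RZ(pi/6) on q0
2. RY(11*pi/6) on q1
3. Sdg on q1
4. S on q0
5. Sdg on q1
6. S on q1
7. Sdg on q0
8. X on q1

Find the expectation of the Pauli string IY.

The expectation value of IY is -1/2. Key observation: steps 4-7 multiply out to the identity, so the circuit reduces to the remaining gates.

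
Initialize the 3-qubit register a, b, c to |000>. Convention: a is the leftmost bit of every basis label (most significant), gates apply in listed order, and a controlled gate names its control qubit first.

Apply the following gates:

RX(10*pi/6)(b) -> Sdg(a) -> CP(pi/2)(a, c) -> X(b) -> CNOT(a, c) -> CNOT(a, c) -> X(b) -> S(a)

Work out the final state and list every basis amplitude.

The final amplitudes are -sqrt(3)/2 on |000>, -I/2 on |010>, and 0 on every other basis state. Key observation: gates 4-7 undo each other exactly, leaving only the rest of the circuit to track.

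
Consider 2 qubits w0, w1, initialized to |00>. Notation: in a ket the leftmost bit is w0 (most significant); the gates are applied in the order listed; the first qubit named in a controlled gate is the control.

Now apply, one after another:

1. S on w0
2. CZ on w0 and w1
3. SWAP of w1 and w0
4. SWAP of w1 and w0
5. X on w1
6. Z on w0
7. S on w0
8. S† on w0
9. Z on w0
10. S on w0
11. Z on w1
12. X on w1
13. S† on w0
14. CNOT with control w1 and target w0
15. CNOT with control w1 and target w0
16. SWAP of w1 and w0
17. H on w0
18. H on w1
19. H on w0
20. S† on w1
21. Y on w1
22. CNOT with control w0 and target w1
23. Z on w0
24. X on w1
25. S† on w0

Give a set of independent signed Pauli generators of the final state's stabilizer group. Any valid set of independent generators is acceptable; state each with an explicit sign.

The stabilizer group can be generated by +IY, +ZI, among other valid generating sets. Key observation: the block from step 6 through step 9 cancels to the identity and can be dropped.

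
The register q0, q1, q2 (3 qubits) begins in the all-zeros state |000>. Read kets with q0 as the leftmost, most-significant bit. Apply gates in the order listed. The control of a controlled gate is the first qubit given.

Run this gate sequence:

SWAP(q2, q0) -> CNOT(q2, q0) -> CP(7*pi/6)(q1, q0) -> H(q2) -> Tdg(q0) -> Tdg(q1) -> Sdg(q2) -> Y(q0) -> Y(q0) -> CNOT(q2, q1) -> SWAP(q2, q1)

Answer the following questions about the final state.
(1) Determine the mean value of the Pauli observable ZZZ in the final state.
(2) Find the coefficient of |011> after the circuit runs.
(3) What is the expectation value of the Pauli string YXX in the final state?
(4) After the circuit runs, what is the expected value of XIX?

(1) The observable ZZZ averages to 1.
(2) The final state's coefficient on |011> equals -sqrt(2)*I/2.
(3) The expectation value of YXX is 0.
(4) In the final state, XIX has expectation 0.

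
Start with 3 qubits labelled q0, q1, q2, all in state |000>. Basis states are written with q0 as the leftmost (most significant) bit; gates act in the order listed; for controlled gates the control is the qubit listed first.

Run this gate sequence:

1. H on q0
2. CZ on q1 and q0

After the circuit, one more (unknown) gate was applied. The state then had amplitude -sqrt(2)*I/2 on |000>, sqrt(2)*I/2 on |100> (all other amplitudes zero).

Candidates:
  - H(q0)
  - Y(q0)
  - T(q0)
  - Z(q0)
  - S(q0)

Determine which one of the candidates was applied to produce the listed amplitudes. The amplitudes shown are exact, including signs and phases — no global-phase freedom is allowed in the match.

The unique candidate consistent with the amplitudes is Y(q0).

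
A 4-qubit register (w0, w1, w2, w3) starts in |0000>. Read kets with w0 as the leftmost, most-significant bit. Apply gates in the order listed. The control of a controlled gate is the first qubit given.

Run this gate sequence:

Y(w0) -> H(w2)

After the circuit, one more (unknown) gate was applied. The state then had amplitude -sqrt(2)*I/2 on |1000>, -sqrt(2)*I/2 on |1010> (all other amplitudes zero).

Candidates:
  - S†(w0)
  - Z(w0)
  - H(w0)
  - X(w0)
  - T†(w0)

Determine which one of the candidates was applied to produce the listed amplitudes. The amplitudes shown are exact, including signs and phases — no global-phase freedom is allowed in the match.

It was Z(w0) that produced the state shown.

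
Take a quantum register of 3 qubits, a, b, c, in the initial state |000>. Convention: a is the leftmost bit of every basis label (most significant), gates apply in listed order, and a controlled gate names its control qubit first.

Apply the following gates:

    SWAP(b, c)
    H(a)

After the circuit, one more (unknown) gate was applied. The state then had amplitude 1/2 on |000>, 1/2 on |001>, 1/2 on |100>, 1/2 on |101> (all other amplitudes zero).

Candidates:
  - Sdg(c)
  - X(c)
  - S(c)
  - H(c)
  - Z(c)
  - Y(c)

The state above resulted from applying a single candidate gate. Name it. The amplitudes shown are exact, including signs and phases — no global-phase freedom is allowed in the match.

It was H(c) that produced the state shown.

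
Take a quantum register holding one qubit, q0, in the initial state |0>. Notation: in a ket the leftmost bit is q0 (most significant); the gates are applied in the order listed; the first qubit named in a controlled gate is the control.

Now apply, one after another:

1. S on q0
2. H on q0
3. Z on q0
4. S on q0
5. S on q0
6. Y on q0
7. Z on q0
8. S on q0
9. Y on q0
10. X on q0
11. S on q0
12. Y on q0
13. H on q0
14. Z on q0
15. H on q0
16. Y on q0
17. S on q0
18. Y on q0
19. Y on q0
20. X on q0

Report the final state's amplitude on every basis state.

The final amplitudes are -sqrt(2)*I/2 on |0>, -sqrt(2)/2 on |1>.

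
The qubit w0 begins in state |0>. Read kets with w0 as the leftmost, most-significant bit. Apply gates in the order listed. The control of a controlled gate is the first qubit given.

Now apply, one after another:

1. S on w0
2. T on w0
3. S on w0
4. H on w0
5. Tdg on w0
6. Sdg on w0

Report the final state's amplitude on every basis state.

After the circuit, the state carries amplitude sqrt(2)/2 on |0>, -sqrt(2)*exp(I*pi/4)/2 on |1>.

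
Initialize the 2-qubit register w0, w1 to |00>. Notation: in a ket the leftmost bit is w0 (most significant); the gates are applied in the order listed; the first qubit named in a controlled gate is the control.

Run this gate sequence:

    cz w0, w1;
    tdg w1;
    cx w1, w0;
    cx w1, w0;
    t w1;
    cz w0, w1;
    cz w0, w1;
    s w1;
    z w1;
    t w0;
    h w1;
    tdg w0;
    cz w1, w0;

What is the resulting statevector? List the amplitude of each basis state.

The final amplitudes are sqrt(2)/2 on |00>, sqrt(2)/2 on |01>, 0 on |10>, 0 on |11>. Key observation: steps 1-6 multiply out to the identity, so the circuit reduces to the remaining gates.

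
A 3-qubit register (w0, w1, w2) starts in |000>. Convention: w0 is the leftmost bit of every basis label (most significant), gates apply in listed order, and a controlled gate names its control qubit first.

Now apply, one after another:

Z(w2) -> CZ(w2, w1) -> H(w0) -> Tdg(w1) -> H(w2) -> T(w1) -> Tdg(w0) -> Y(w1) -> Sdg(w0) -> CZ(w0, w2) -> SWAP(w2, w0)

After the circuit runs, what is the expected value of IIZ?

In the final state, IIZ has expectation 0.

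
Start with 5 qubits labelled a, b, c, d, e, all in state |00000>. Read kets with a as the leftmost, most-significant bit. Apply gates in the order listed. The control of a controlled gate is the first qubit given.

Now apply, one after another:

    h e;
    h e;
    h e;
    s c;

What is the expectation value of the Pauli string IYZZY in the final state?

The expectation value of IYZZY is 0.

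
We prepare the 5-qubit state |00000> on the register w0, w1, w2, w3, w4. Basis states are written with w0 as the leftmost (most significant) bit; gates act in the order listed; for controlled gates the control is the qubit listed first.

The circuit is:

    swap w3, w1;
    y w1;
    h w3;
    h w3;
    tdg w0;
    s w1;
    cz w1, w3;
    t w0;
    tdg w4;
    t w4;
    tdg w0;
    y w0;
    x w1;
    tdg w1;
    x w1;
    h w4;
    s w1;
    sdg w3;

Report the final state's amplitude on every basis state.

After the circuit, the state carries amplitude sqrt(2)/2 on |11000>, sqrt(2)/2 on |11001>, and 0 on every other basis state. Key observation: steps 3-4 multiply out to the identity, so the circuit reduces to the remaining gates.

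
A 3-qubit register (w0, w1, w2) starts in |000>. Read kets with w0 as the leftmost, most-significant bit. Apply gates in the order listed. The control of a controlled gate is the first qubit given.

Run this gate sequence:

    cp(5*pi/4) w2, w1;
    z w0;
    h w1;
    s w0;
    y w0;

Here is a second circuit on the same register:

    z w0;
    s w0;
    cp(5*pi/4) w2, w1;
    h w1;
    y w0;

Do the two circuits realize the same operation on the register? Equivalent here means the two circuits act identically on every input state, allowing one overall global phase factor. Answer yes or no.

Yes, they are equivalent — the unitaries differ by at most a global phase.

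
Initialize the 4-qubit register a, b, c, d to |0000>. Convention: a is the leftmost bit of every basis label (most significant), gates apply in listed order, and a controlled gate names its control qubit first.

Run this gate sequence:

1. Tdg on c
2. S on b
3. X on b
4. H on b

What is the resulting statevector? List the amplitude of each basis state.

After the circuit, the state carries amplitude sqrt(2)/2 on |0000>, -sqrt(2)/2 on |0100>, and 0 on every other basis state.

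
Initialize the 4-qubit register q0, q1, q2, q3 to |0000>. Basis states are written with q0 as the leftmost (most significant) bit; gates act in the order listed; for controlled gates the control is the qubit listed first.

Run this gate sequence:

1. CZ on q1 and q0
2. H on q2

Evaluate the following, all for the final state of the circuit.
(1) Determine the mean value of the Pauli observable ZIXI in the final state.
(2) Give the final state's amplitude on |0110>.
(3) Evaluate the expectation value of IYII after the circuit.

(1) In the final state, ZIXI has expectation 1.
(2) The amplitude on |0110> is 0.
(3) In the final state, IYII has expectation 0.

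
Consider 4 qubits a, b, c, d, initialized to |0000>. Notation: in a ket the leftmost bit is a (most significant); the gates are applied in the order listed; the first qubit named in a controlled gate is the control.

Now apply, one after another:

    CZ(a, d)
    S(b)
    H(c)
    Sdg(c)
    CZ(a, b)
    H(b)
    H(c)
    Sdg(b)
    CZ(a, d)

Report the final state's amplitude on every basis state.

After the circuit, the state carries amplitude sqrt(2)*(1 - I)/4 on |0000>, sqrt(2)*(1 + I)/4 on |0010>, sqrt(2)*(-1 - I)/4 on |0100>, sqrt(2)*(1 - I)/4 on |0110>, and 0 on every other basis state.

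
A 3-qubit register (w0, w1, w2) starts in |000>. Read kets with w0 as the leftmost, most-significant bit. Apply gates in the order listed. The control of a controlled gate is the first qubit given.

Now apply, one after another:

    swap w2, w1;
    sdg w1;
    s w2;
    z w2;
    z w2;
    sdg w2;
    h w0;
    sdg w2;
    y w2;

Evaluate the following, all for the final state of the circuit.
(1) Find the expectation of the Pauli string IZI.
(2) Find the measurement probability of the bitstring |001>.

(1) In the final state, IZI has expectation 1. Key observation: steps 3-6 multiply out to the identity, so the circuit reduces to the remaining gates.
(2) The probability of measuring |001> is 1/2.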